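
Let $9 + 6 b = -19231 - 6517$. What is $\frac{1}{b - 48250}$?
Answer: $- \frac{6}{315257} \approx -1.9032 \cdot 10^{-5}$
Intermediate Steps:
$b = - \frac{25757}{6}$ ($b = - \frac{3}{2} + \frac{-19231 - 6517}{6} = - \frac{3}{2} + \frac{1}{6} \left(-25748\right) = - \frac{3}{2} - \frac{12874}{3} = - \frac{25757}{6} \approx -4292.8$)
$\frac{1}{b - 48250} = \frac{1}{- \frac{25757}{6} - 48250} = \frac{1}{- \frac{315257}{6}} = - \frac{6}{315257}$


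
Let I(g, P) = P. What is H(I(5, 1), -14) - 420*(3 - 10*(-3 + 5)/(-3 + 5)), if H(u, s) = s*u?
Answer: 2926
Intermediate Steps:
H(I(5, 1), -14) - 420*(3 - 10*(-3 + 5)/(-3 + 5)) = -14*1 - 420*(3 - 10*(-3 + 5)/(-3 + 5)) = -14 - 420*(3 - 20/2) = -14 - 420*(3 - 10*1) = -14 - 420*(3 - 10) = -14 - 420*(-7) = -14 + 2940 = 2926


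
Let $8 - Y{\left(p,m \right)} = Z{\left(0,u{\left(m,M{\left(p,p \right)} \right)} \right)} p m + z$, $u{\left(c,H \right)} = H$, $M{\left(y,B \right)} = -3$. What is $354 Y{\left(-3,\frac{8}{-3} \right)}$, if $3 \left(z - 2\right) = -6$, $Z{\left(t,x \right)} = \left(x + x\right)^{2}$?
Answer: $-99120$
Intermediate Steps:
$Z{\left(t,x \right)} = 4 x^{2}$ ($Z{\left(t,x \right)} = \left(2 x\right)^{2} = 4 x^{2}$)
$z = 0$ ($z = 2 + \frac{1}{3} \left(-6\right) = 2 - 2 = 0$)
$Y{\left(p,m \right)} = 8 - 36 m p$ ($Y{\left(p,m \right)} = 8 - \left(4 \left(-3\right)^{2} p m + 0\right) = 8 - \left(4 \cdot 9 p m + 0\right) = 8 - \left(36 p m + 0\right) = 8 - \left(36 m p + 0\right) = 8 - 36 m p$)
$354 Y{\left(-3,\frac{8}{-3} \right)} = 354 \left(8 - 36 \frac{8}{-3} \left(-3\right)\right) = 354 \left(8 - 36 \cdot 8 \left(- \frac{1}{3}\right) \left(-3\right)\right) = 354 \left(8 - \left(-96\right) \left(-3\right)\right) = 354 \left(8 - 288\right) = 354 \left(-280\right) = -99120$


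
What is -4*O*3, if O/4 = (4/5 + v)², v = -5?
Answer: -21168/25 ≈ -846.72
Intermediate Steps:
O = 1764/25 (O = 4*(4/5 - 5)² = 4*(4*(⅕) - 5)² = 4*(⅘ - 5)² = 4*(-21/5)² = 4*(441/25) = 1764/25 ≈ 70.560)
-4*O*3 = -4*1764/25*3 = -7056/25*3 = -21168/25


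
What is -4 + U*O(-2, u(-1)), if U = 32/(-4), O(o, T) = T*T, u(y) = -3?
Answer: -76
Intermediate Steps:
O(o, T) = T**2
U = -8 (U = 32*(-1/4) = -8)
-4 + U*O(-2, u(-1)) = -4 - 8*(-3)**2 = -4 - 8*9 = -4 - 72 = -76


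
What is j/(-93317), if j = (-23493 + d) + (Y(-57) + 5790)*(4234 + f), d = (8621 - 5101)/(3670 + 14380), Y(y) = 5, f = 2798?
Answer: -10501734241/24062455 ≈ -436.44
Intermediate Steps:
d = 352/1805 (d = 3520/18050 = 3520*(1/18050) = 352/1805 ≈ 0.19501)
j = 73512139687/1805 (j = (-23493 + 352/1805) + (5 + 5790)*(4234 + 2798) = -42404513/1805 + 5795*7032 = -42404513/1805 + 40750440 = 73512139687/1805 ≈ 4.0727e+7)
j/(-93317) = (73512139687/1805)/(-93317) = (73512139687/1805)*(-1/93317) = -10501734241/24062455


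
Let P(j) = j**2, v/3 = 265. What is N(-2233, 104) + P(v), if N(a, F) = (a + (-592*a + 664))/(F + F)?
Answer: 132781567/208 ≈ 6.3837e+5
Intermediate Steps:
v = 795 (v = 3*265 = 795)
N(a, F) = (664 - 591*a)/(2*F) (N(a, F) = (a + (664 - 592*a))/((2*F)) = (664 - 591*a)*(1/(2*F)) = (664 - 591*a)/(2*F))
N(-2233, 104) + P(v) = (1/2)*(664 - 591*(-2233))/104 + 795**2 = (1/2)*(1/104)*(664 + 1319703) + 632025 = (1/2)*(1/104)*1320367 + 632025 = 1320367/208 + 632025 = 132781567/208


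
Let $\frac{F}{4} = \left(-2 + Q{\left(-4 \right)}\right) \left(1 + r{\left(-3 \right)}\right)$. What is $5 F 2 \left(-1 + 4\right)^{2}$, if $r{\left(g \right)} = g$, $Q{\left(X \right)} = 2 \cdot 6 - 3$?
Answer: $-5040$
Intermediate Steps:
$Q{\left(X \right)} = 9$ ($Q{\left(X \right)} = 12 - 3 = 9$)
$F = -56$ ($F = 4 \left(-2 + 9\right) \left(1 - 3\right) = 4 \cdot 7 \left(-2\right) = 4 \left(-14\right) = -56$)
$5 F 2 \left(-1 + 4\right)^{2} = 5 \left(-56\right) 2 \left(-1 + 4\right)^{2} = \left(-280\right) 2 \cdot 3^{2} = \left(-560\right) 9 = -5040$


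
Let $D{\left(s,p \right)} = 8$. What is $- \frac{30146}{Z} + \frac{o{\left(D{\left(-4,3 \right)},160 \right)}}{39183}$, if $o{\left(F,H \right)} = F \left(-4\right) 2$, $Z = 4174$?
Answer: $- \frac{590738927}{81774921} \approx -7.224$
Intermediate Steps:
$o{\left(F,H \right)} = - 8 F$ ($o{\left(F,H \right)} = - 4 F 2 = - 8 F$)
$- \frac{30146}{Z} + \frac{o{\left(D{\left(-4,3 \right)},160 \right)}}{39183} = - \frac{30146}{4174} + \frac{\left(-8\right) 8}{39183} = \left(-30146\right) \frac{1}{4174} - \frac{64}{39183} = - \frac{15073}{2087} - \frac{64}{39183} = - \frac{590738927}{81774921}$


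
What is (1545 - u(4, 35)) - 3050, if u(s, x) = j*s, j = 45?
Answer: -1685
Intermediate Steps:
u(s, x) = 45*s
(1545 - u(4, 35)) - 3050 = (1545 - 45*4) - 3050 = (1545 - 1*180) - 3050 = (1545 - 180) - 3050 = 1365 - 3050 = -1685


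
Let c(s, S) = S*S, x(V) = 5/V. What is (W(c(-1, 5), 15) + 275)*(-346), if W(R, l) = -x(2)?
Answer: -94285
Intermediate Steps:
c(s, S) = S²
W(R, l) = -5/2
(W(c(-1, 5), 15) + 275)*(-346) = (-5/2 + 275)*(-346) = (545/2)*(-346) = -94285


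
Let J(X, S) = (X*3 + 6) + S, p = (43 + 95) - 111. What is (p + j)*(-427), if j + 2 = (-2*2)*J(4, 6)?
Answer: 30317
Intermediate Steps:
p = 27 (p = 138 - 111 = 27)
J(X, S) = 6 + S + 3*X (J(X, S) = (3*X + 6) + S = (6 + 3*X) + S = 6 + S + 3*X)
j = -98 (j = -2 + (-2*2)*(6 + 6 + 3*4) = -2 - 4*(6 + 6 + 12) = -2 - 4*24 = -2 - 96 = -98)
(p + j)*(-427) = (27 - 98)*(-427) = -71*(-427) = 30317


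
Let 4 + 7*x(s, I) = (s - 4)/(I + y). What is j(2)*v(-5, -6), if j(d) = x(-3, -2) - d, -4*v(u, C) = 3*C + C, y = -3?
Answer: -498/35 ≈ -14.229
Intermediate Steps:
x(s, I) = -4/7 + (-4 + s)/(7*(-3 + I)) (x(s, I) = -4/7 + ((s - 4)/(I - 3))/7 = -4/7 + ((-4 + s)/(-3 + I))/7 = -4/7 + (-4 + s)/(7*(-3 + I)))
v(u, C) = -C (v(u, C) = -(3*C + C)/4 = -C)
j(d) = -13/35 - d (j(d) = (8 - 3 - 4*(-2))/(7*(-3 - 2)) - d = (⅐)*(8 - 3 + 8)/(-5) - d = (⅐)*(-⅕)*13 - d = -13/35 - d)
j(2)*v(-5, -6) = (-13/35 - 1*2)*(-1*(-6)) = (-13/35 - 2)*6 = -83/35*6 = -498/35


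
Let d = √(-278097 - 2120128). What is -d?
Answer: -5*I*√95929 ≈ -1548.6*I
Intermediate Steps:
d = 5*I*√95929 (d = √(-2398225) = 5*I*√95929 ≈ 1548.6*I)
-d = -5*I*√95929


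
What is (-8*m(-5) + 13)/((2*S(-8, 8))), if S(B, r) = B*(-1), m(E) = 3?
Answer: -11/16 ≈ -0.68750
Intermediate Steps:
S(B, r) = -B
(-8*m(-5) + 13)/((2*S(-8, 8))) = (-8*3 + 13)/((2*(-1*(-8)))) = (-24 + 13)/((2*8)) = -11/16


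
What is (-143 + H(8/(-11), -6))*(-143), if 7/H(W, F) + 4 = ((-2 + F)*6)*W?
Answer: 6941649/340 ≈ 20417.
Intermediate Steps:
H(W, F) = 7/(-4 + W*(-12 + 6*F)) (H(W, F) = 7/(-4 + ((-2 + F)*6)*W) = 7/(-4 + (-12 + 6*F)*W) = 7/(-4 + W*(-12 + 6*F)))
(-143 + H(8/(-11), -6))*(-143) = (-143 + 7/(2*(-2 - 48/(-11) + 3*(-6)*(8/(-11)))))*(-143) = (-143 + 7/(2*(-2 - 48*(-1)/11 + 3*(-6)*(8*(-1/11)))))*(-143) = (-143 + 7/(2*(-2 - 6*(-8/11) + 3*(-6)*(-8/11))))*(-143) = (-143 + 7/(2*(-2 + 48/11 + 144/11)))*(-143) = (-143 + 7/(2*(170/11)))*(-143) = (-143 + (7/2)*(11/170))*(-143) = (-143 + 77/340)*(-143) = -48543/340*(-143) = 6941649/340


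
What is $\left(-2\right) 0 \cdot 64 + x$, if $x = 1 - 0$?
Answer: $1$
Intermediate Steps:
$x = 1$ ($x = 1 + 0 = 1$)
$\left(-2\right) 0 \cdot 64 + x = \left(-2\right) 0 \cdot 64 + 1 = 0 \cdot 64 + 1 = 0 + 1 = 1$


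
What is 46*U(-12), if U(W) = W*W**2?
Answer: -79488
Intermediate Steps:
U(W) = W**3
46*U(-12) = 46*(-12)**3 = 46*(-1728) = -79488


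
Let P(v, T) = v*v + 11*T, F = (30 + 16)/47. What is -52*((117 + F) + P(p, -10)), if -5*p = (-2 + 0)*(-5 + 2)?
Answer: -575484/1175 ≈ -489.77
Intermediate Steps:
p = -6/5 (p = -(-2 + 0)*(-5 + 2)/5 = -(-2)*(-3)/5 = -⅕*6 = -6/5 ≈ -1.2000)
F = 46/47 (F = 46*(1/47) = 46/47 ≈ 0.97872)
P(v, T) = v² + 11*T
-52*((117 + F) + P(p, -10)) = -52*((117 + 46/47) + ((-6/5)² + 11*(-10))) = -52*(5545/47 + (36/25 - 110)) = -52*(5545/47 - 2714/25) = -52*11067/1175 = -575484/1175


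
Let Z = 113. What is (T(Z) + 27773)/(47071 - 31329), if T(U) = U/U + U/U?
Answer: 27775/15742 ≈ 1.7644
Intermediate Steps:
T(U) = 2 (T(U) = 1 + 1 = 2)
(T(Z) + 27773)/(47071 - 31329) = (2 + 27773)/(47071 - 31329) = 27775/15742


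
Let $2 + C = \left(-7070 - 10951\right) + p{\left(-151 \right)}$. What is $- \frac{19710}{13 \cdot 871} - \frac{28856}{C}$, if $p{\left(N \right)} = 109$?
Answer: $- \frac{77954}{600119} \approx -0.1299$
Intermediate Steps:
$C = -17914$ ($C = -2 + \left(\left(-7070 - 10951\right) + 109\right) = -2 + \left(-18021 + 109\right) = -2 - 17912 = -17914$)
$- \frac{19710}{13 \cdot 871} - \frac{28856}{C} = - \frac{19710}{13 \cdot 871} - \frac{28856}{-17914} = - \frac{19710}{11323} - - \frac{14428}{8957} = \left(-19710\right) \frac{1}{11323} + \frac{14428}{8957} = - \frac{19710}{11323} + \frac{14428}{8957} = - \frac{77954}{600119}$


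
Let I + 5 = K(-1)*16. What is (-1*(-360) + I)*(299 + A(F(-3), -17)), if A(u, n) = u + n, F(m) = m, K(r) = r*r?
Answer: 103509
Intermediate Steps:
K(r) = r**2
I = 11 (I = -5 + (-1)**2*16 = -5 + 1*16 = -5 + 16 = 11)
A(u, n) = n + u
(-1*(-360) + I)*(299 + A(F(-3), -17)) = (-1*(-360) + 11)*(299 + (-17 - 3)) = (360 + 11)*(299 - 20) = 371*279 = 103509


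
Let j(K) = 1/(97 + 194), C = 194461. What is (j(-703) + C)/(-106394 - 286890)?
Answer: -14147038/28611411 ≈ -0.49445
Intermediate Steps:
j(K) = 1/291
(j(-703) + C)/(-106394 - 286890) = (1/291 + 194461)/(-106394 - 286890) = (56588152/291)/(-393284) = (56588152/291)*(-1/393284) = -14147038/28611411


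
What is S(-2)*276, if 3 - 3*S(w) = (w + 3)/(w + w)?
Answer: 299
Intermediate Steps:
S(w) = 1 - (3 + w)/(6*w) (S(w) = 1 - (w + 3)/(3*(w + w)) = 1 - (3 + w)/(3*(2*w)) = 1 - (3 + w)*1/(2*w)/3 = 1 - (3 + w)/(6*w))
S(-2)*276 = ((⅙)*(-3 + 5*(-2))/(-2))*276 = ((⅙)*(-½)*(-3 - 10))*276 = ((⅙)*(-½)*(-13))*276 = (13/12)*276 = 299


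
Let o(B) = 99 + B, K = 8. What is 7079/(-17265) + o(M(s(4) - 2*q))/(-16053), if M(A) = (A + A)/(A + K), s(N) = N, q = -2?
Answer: -38455229/92385015 ≈ -0.41625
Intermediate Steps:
M(A) = 2*A/(8 + A) (M(A) = (A + A)/(A + 8) = (2*A)/(8 + A) = 2*A/(8 + A))
7079/(-17265) + o(M(s(4) - 2*q))/(-16053) = 7079/(-17265) + (99 + 2*(4 - 2*(-2))/(8 + (4 - 2*(-2))))/(-16053) = 7079*(-1/17265) + (99 + 2*(4 + 4)/(8 + (4 + 4)))*(-1/16053) = -7079/17265 + (99 + 2*8/(8 + 8))*(-1/16053) = -7079/17265 + (99 + 2*8/16)*(-1/16053) = -7079/17265 + (99 + 2*8*(1/16))*(-1/16053) = -7079/17265 + (99 + 1)*(-1/16053) = -7079/17265 + 100*(-1/16053) = -7079/17265 - 100/16053 = -38455229/92385015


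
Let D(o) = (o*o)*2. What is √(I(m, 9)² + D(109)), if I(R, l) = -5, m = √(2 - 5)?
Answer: 3*√2643 ≈ 154.23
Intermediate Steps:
m = I*√3 (m = √(-3) = I*√3 ≈ 1.732*I)
D(o) = 2*o² (D(o) = o²*2 = 2*o²)
√(I(m, 9)² + D(109)) = √((-5)² + 2*109²) = √(25 + 2*11881) = √(25 + 23762) = √23787 = 3*√2643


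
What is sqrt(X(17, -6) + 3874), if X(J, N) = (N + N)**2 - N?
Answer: 2*sqrt(1006) ≈ 63.435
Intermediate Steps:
X(J, N) = -N + 4*N**2 (X(J, N) = (2*N)**2 - N = 4*N**2 - N = -N + 4*N**2)
sqrt(X(17, -6) + 3874) = sqrt(-6*(-1 + 4*(-6)) + 3874) = sqrt(-6*(-1 - 24) + 3874) = sqrt(-6*(-25) + 3874) = sqrt(150 + 3874) = sqrt(4024) = 2*sqrt(1006)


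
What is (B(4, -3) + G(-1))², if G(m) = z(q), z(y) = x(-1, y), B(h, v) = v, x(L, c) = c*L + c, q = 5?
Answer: 9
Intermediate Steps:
x(L, c) = c + L*c (x(L, c) = L*c + c = c + L*c)
z(y) = 0 (z(y) = y*(1 - 1) = y*0 = 0)
G(m) = 0
(B(4, -3) + G(-1))² = (-3 + 0)² = (-3)² = 9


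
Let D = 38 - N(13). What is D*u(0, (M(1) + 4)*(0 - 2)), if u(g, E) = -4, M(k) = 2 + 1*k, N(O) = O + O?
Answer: -48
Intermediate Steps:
N(O) = 2*O
M(k) = 2 + k
D = 12 (D = 38 - 2*13 = 38 - 1*26 = 38 - 26 = 12)
D*u(0, (M(1) + 4)*(0 - 2)) = 12*(-4) = -48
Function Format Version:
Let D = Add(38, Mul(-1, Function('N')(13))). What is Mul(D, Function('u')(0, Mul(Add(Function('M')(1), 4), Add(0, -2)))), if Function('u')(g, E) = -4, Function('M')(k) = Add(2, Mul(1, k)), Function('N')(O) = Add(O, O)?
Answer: -48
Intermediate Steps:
Function('N')(O) = Mul(2, O)
Function('M')(k) = Add(2, k)
D = 12 (D = Add(38, Mul(-1, Mul(2, 13))) = Add(38, Mul(-1, 26)) = Add(38, -26) = 12)
Mul(D, Function('u')(0, Mul(Add(Function('M')(1), 4), Add(0, -2)))) = Mul(12, -4) = -48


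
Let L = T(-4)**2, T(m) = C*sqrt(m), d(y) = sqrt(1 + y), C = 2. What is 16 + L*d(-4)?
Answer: 16 - 16*I*sqrt(3) ≈ 16.0 - 27.713*I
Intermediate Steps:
T(m) = 2*sqrt(m)
L = -16 (L = (2*sqrt(-4))**2 = (2*(2*I))**2 = (4*I)**2 = -16)
16 + L*d(-4) = 16 - 16*sqrt(1 - 4) = 16 - 16*I*sqrt(3)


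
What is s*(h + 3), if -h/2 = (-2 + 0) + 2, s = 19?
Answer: 57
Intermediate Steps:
h = 0 (h = -2*((-2 + 0) + 2) = -2*(-2 + 2) = -2*0 = 0)
s*(h + 3) = 19*(0 + 3) = 19*3 = 57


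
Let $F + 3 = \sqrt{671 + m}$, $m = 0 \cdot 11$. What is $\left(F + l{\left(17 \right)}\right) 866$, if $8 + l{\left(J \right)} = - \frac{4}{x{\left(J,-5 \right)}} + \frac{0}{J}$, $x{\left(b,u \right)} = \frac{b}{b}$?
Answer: $-12990 + 866 \sqrt{671} \approx 9442.6$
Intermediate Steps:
$x{\left(b,u \right)} = 1$
$m = 0$
$l{\left(J \right)} = -12$ ($l{\left(J \right)} = -8 + \left(- \frac{4}{1} + \frac{0}{J}\right) = -8 + \left(\left(-4\right) 1 + 0\right) = -8 + \left(-4 + 0\right) = -8 - 4 = -12$)
$F = -3 + \sqrt{671}$ ($F = -3 + \sqrt{671 + 0} = -3 + \sqrt{671} \approx 22.904$)
$\left(F + l{\left(17 \right)}\right) 866 = \left(\left(-3 + \sqrt{671}\right) - 12\right) 866 = \left(-15 + \sqrt{671}\right) 866 = -12990 + 866 \sqrt{671}$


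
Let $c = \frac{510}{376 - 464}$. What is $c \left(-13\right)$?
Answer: $\frac{3315}{44} \approx 75.341$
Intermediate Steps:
$c = - \frac{255}{44}$ ($c = \frac{510}{376 - 464} = \frac{510}{-88} = 510 \left(- \frac{1}{88}\right) = - \frac{255}{44} \approx -5.7955$)
$c \left(-13\right) = \left(- \frac{255}{44}\right) \left(-13\right) = \frac{3315}{44}$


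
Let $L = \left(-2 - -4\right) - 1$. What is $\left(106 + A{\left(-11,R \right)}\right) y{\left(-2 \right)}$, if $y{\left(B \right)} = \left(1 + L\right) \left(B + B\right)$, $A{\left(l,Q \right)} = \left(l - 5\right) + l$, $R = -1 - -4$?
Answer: $-632$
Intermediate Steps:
$R = 3$ ($R = -1 + 4 = 3$)
$L = 1$ ($L = \left(-2 + 4\right) - 1 = 2 - 1 = 1$)
$A{\left(l,Q \right)} = -5 + 2 l$ ($A{\left(l,Q \right)} = \left(-5 + l\right) + l = -5 + 2 l$)
$y{\left(B \right)} = 4 B$ ($y{\left(B \right)} = \left(1 + 1\right) \left(B + B\right) = 2 \cdot 2 B = 4 B$)
$\left(106 + A{\left(-11,R \right)}\right) y{\left(-2 \right)} = \left(106 + \left(-5 + 2 \left(-11\right)\right)\right) 4 \left(-2\right) = \left(106 - 27\right) \left(-8\right) = 79 \left(-8\right) = -632$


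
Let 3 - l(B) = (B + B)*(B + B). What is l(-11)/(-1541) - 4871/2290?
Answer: -6404721/3528890 ≈ -1.8149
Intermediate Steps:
l(B) = 3 - 4*B² (l(B) = 3 - (B + B)*(B + B) = 3 - 2*B*2*B = 3 - 4*B²)
l(-11)/(-1541) - 4871/2290 = (3 - 4*(-11)²)/(-1541) - 4871/2290 = (3 - 4*121)*(-1/1541) - 4871*1/2290 = (3 - 484)*(-1/1541) - 4871/2290 = -481*(-1/1541) - 4871/2290 = 481/1541 - 4871/2290 = -6404721/3528890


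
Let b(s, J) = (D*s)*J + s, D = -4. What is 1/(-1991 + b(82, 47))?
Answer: -1/17325 ≈ -5.7720e-5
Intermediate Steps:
b(s, J) = s - 4*J*s (b(s, J) = (-4*s)*J + s = -4*J*s + s = s - 4*J*s)
1/(-1991 + b(82, 47)) = 1/(-1991 + 82*(1 - 4*47)) = 1/(-1991 + 82*(1 - 188)) = 1/(-1991 + 82*(-187)) = 1/(-1991 - 15334) = 1/(-17325) = -1/17325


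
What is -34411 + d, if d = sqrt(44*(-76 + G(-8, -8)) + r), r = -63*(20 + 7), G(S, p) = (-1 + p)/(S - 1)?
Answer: -34411 + I*sqrt(5001) ≈ -34411.0 + 70.718*I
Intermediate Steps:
G(S, p) = (-1 + p)/(-1 + S)
r = -1701 (r = -63*27 = -1701)
d = I*sqrt(5001) (d = sqrt(44*(-76 + (-1 - 8)/(-1 - 8)) - 1701) = sqrt(44*(-76 - 9/(-9)) - 1701) = sqrt(44*(-76 - 1/9*(-9)) - 1701) = sqrt(44*(-76 + 1) - 1701) = sqrt(44*(-75) - 1701) = sqrt(-3300 - 1701) = sqrt(-5001) = I*sqrt(5001) ≈ 70.718*I)
-34411 + d = -34411 + I*sqrt(5001)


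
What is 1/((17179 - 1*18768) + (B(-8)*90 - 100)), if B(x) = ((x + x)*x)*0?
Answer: -1/1689 ≈ -0.00059207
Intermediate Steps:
B(x) = 0 (B(x) = ((2*x)*x)*0 = (2*x²)*0 = 0)
1/((17179 - 1*18768) + (B(-8)*90 - 100)) = 1/((17179 - 1*18768) + (0*90 - 100)) = 1/((17179 - 18768) + (0 - 100)) = 1/(-1589 - 100) = 1/(-1689) = -1/1689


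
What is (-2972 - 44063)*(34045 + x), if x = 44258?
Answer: -3682981605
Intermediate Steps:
(-2972 - 44063)*(34045 + x) = (-2972 - 44063)*(34045 + 44258) = -47035*78303 = -3682981605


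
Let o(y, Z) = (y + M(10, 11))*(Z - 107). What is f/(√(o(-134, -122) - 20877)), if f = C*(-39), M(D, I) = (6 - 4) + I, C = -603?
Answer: 23517*√427/1708 ≈ 284.52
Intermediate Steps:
M(D, I) = 2 + I
o(y, Z) = (-107 + Z)*(13 + y) (o(y, Z) = (y + (2 + 11))*(Z - 107) = (y + 13)*(-107 + Z) = (13 + y)*(-107 + Z) = (-107 + Z)*(13 + y))
f = 23517 (f = -603*(-39) = 23517)
f/(√(o(-134, -122) - 20877)) = 23517/(√((-1391 - 107*(-134) + 13*(-122) - 122*(-134)) - 20877)) = 23517/(√((-1391 + 14338 - 1586 + 16348) - 20877)) = 23517/(√(27709 - 20877)) = 23517/(√6832) = 23517/((4*√427)) = 23517*(√427/1708) = 23517*√427/1708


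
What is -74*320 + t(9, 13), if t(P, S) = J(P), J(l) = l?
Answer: -23671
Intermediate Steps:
t(P, S) = P
-74*320 + t(9, 13) = -74*320 + 9 = -23680 + 9 = -23671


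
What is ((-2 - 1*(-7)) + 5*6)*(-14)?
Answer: -490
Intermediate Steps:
((-2 - 1*(-7)) + 5*6)*(-14) = ((-2 + 7) + 30)*(-14) = (5 + 30)*(-14) = 35*(-14) = -490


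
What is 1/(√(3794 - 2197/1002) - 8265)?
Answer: -8281530/68443046059 - √3806989782/68443046059 ≈ -0.00012190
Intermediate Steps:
1/(√(3794 - 2197/1002) - 8265) = 1/(√(3799391/1002) - 8265) = 1/(√3806989782/1002 - 8265) = 1/(-8265 + √3806989782/1002)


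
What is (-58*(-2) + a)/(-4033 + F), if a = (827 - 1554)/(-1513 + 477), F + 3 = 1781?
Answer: -120903/2336180 ≈ -0.051752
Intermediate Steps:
F = 1778 (F = -3 + 1781 = 1778)
a = 727/1036 (a = -727/(-1036) = -727*(-1/1036) = 727/1036 ≈ 0.70174)
(-58*(-2) + a)/(-4033 + F) = (-58*(-2) + 727/1036)/(-4033 + 1778) = (116 + 727/1036)/(-2255) = (120903/1036)*(-1/2255) = -120903/2336180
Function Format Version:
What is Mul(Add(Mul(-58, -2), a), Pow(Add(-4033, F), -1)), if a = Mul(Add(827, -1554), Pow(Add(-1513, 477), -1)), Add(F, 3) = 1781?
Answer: Rational(-120903, 2336180) ≈ -0.051752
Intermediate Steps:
F = 1778 (F = Add(-3, 1781) = 1778)
a = Rational(727, 1036) (a = Mul(-727, Pow(-1036, -1)) = Mul(-727, Rational(-1, 1036)) = Rational(727, 1036) ≈ 0.70174)
Mul(Add(Mul(-58, -2), a), Pow(Add(-4033, F), -1)) = Mul(Add(Mul(-58, -2), Rational(727, 1036)), Pow(Add(-4033, 1778), -1)) = Mul(Add(116, Rational(727, 1036)), Pow(-2255, -1)) = Mul(Rational(120903, 1036), Rational(-1, 2255)) = Rational(-120903, 2336180)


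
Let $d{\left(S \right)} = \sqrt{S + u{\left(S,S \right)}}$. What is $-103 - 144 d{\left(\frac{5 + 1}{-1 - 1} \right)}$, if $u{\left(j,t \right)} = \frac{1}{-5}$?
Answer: $-103 - \frac{576 i \sqrt{5}}{5} \approx -103.0 - 257.6 i$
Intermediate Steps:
$u{\left(j,t \right)} = - \frac{1}{5}$
$d{\left(S \right)} = \sqrt{- \frac{1}{5} + S}$ ($d{\left(S \right)} = \sqrt{S - \frac{1}{5}} = \sqrt{- \frac{1}{5} + S}$)
$-103 - 144 d{\left(\frac{5 + 1}{-1 - 1} \right)} = -103 - 144 \frac{\sqrt{-5 + 25 \frac{5 + 1}{-1 - 1}}}{5} = -103 - 144 \frac{\sqrt{-5 + 25 \frac{6}{-2}}}{5} = -103 - 144 \frac{\sqrt{-5 + 25 \cdot 6 \left(- \frac{1}{2}\right)}}{5} = -103 - 144 \frac{\sqrt{-5 + 25 \left(-3\right)}}{5} = -103 - 144 \frac{\sqrt{-5 - 75}}{5} = -103 - 144 \frac{\sqrt{-80}}{5} = -103 - 144 \frac{4 i \sqrt{5}}{5} = -103 - \frac{576 i \sqrt{5}}{5}$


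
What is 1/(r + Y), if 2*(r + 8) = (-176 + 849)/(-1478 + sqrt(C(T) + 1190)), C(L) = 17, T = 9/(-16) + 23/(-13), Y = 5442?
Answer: 47453719484/257852701794593 + 1346*sqrt(1207)/257852701794593 ≈ 0.00018403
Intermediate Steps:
T = -485/208 (T = 9*(-1/16) + 23*(-1/13) = -9/16 - 23/13 = -485/208 ≈ -2.3317)
r = -8 + 673/(2*(-1478 + sqrt(1207))) (r = -8 + ((-176 + 849)/(-1478 + sqrt(17 + 1190)))/2 = -8 + (673/(-1478 + sqrt(1207)))/2 = -8 + 673/(2*(-1478 + sqrt(1207))) ≈ -8.2332)
1/(r + Y) = 1/((-17963563/2183277 - 673*sqrt(1207)/4366554) + 5442) = 1/(11863429871/2183277 - 673*sqrt(1207)/4366554)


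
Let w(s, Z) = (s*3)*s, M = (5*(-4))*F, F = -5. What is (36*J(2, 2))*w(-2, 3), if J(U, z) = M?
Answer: 43200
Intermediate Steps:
M = 100 (M = (5*(-4))*(-5) = -20*(-5) = 100)
w(s, Z) = 3*s² (w(s, Z) = (3*s)*s = 3*s²)
J(U, z) = 100
(36*J(2, 2))*w(-2, 3) = (36*100)*(3*(-2)²) = 3600*(3*4) = 3600*12 = 43200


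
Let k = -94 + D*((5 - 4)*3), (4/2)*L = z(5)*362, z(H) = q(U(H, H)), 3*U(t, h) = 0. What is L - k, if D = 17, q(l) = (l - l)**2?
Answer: 43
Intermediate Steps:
U(t, h) = 0 (U(t, h) = (1/3)*0 = 0)
q(l) = 0 (q(l) = 0**2 = 0)
z(H) = 0
L = 0 (L = (0*362)/2 = (1/2)*0 = 0)
k = -43 (k = -94 + 17*((5 - 4)*3) = -94 + 17*(1*3) = -94 + 17*3 = -94 + 51 = -43)
L - k = 0 - 1*(-43) = 0 + 43 = 43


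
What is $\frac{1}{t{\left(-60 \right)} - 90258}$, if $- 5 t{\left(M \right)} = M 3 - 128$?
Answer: $- \frac{5}{450982} \approx -1.1087 \cdot 10^{-5}$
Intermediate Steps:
$t{\left(M \right)} = \frac{128}{5} - \frac{3 M}{5}$ ($t{\left(M \right)} = - \frac{M 3 - 128}{5} = - \frac{3 M - 128}{5} = - \frac{-128 + 3 M}{5} = \frac{128}{5} - \frac{3 M}{5}$)
$\frac{1}{t{\left(-60 \right)} - 90258} = \frac{1}{\left(\frac{128}{5} - -36\right) - 90258} = \frac{1}{\left(\frac{128}{5} + 36\right) - 90258} = \frac{1}{\frac{308}{5} - 90258} = \frac{1}{- \frac{450982}{5}} = - \frac{5}{450982}$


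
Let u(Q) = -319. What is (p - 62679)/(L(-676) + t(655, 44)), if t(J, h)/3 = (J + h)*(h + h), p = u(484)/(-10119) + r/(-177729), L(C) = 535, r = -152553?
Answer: -37574268257857/110946347719107 ≈ -0.33867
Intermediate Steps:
p = 533459786/599479917 (p = -319/(-10119) - 152553/(-177729) = -319*(-1/10119) - 152553*(-1/177729) = 319/10119 + 50851/59243 = 533459786/599479917 ≈ 0.88987)
t(J, h) = 6*h*(J + h) (t(J, h) = 3*((J + h)*(h + h)) = 3*((J + h)*(2*h)) = 3*(2*h*(J + h)) = 6*h*(J + h))
(p - 62679)/(L(-676) + t(655, 44)) = (533459786/599479917 - 62679)/(535 + 6*44*(655 + 44)) = -37574268257857/(599479917*(535 + 6*44*699)) = -37574268257857/(599479917*(535 + 184536)) = -37574268257857/599479917/185071 = -37574268257857/599479917*1/185071 = -37574268257857/110946347719107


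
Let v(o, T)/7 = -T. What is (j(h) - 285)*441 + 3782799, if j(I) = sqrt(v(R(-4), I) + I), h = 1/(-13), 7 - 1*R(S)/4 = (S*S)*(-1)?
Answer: 3657114 + 441*sqrt(78)/13 ≈ 3.6574e+6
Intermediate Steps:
R(S) = 28 + 4*S**2 (R(S) = 28 - 4*S*S*(-1) = 28 - 4*S**2*(-1) = 28 - (-4)*S**2 = 28 + 4*S**2)
h = -1/13 ≈ -0.076923
v(o, T) = -7*T (v(o, T) = 7*(-T) = -7*T)
j(I) = sqrt(6)*sqrt(-I) (j(I) = sqrt(-7*I + I) = sqrt(-6*I) = sqrt(6)*sqrt(-I))
(j(h) - 285)*441 + 3782799 = (sqrt(6)*sqrt(-1*(-1/13)) - 285)*441 + 3782799 = (sqrt(6)*sqrt(1/13) - 285)*441 + 3782799 = (sqrt(6)*(sqrt(13)/13) - 285)*441 + 3782799 = (sqrt(78)/13 - 285)*441 + 3782799 = (-285 + sqrt(78)/13)*441 + 3782799 = (-125685 + 441*sqrt(78)/13) + 3782799 = 3657114 + 441*sqrt(78)/13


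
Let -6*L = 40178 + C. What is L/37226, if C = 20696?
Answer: -30437/111678 ≈ -0.27254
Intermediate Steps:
L = -30437/3 (L = -(40178 + 20696)/6 = -⅙*60874 = -30437/3 ≈ -10146.)
L/37226 = -30437/3/37226 = -30437/3*1/37226 = -30437/111678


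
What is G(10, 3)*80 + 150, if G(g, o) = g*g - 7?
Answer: 7590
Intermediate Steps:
G(g, o) = -7 + g² (G(g, o) = g² - 7 = -7 + g²)
G(10, 3)*80 + 150 = (-7 + 10²)*80 + 150 = (-7 + 100)*80 + 150 = 93*80 + 150 = 7440 + 150 = 7590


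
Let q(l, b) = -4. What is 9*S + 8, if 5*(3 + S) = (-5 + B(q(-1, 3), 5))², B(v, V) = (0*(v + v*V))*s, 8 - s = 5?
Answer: 26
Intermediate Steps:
s = 3 (s = 8 - 1*5 = 8 - 5 = 3)
B(v, V) = 0 (B(v, V) = (0*(v + v*V))*3 = (0*(v + V*v))*3 = 0*3 = 0)
S = 2 (S = -3 + (-5 + 0)²/5 = -3 + (⅕)*(-5)² = -3 + (⅕)*25 = -3 + 5 = 2)
9*S + 8 = 9*2 + 8 = 18 + 8 = 26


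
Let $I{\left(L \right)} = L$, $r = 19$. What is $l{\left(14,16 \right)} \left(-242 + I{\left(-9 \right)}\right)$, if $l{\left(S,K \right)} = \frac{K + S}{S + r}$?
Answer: $- \frac{2510}{11} \approx -228.18$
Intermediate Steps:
$l{\left(S,K \right)} = \frac{K + S}{19 + S}$ ($l{\left(S,K \right)} = \frac{K + S}{S + 19} = \frac{K + S}{19 + S}$)
$l{\left(14,16 \right)} \left(-242 + I{\left(-9 \right)}\right) = \frac{16 + 14}{19 + 14} \left(-242 - 9\right) = \frac{1}{33} \cdot 30 \left(-251\right) = \frac{10}{11} \left(-251\right) = - \frac{2510}{11}$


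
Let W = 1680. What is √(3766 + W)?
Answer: √5446 ≈ 73.797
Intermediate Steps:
√(3766 + W) = √(3766 + 1680) = √5446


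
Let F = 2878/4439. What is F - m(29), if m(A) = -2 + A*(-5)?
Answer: 655411/4439 ≈ 147.65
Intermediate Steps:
m(A) = -2 - 5*A
F = 2878/4439 (F = 2878*(1/4439) = 2878/4439 ≈ 0.64834)
F - m(29) = 2878/4439 - (-2 - 5*29) = 2878/4439 - (-2 - 145) = 2878/4439 - 1*(-147) = 2878/4439 + 147 = 655411/4439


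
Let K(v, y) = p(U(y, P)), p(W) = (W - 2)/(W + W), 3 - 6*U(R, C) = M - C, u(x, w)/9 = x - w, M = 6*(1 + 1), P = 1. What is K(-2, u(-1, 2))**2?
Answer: 25/16 ≈ 1.5625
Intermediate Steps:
M = 12 (M = 6*2 = 12)
u(x, w) = -9*w + 9*x (u(x, w) = 9*(x - w) = -9*w + 9*x)
U(R, C) = -3/2 + C/6 (U(R, C) = 1/2 - (12 - C)/6 = 1/2 + (-2 + C/6) = -3/2 + C/6)
p(W) = (-2 + W)/(2*W) (p(W) = (-2 + W)/((2*W)) = (-2 + W)*(1/(2*W)) = (-2 + W)/(2*W))
K(v, y) = 5/4 (K(v, y) = (-2 + (-3/2 + (1/6)*1))/(2*(-3/2 + (1/6)*1)) = (-2 + (-3/2 + 1/6))/(2*(-3/2 + 1/6)) = (-2 - 4/3)/(2*(-4/3)) = (1/2)*(-3/4)*(-10/3) = 5/4)
K(-2, u(-1, 2))**2 = (5/4)**2 = 25/16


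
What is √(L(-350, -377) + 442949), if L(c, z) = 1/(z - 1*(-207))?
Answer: √12801225930/170 ≈ 665.54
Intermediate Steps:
L(c, z) = 1/(207 + z) (L(c, z) = 1/(z + 207) = 1/(207 + z))
√(L(-350, -377) + 442949) = √(1/(207 - 377) + 442949) = √(1/(-170) + 442949) = √(-1/170 + 442949) = √(75301329/170) = √12801225930/170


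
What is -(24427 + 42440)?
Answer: -66867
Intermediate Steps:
-(24427 + 42440) = -1*66867 = -66867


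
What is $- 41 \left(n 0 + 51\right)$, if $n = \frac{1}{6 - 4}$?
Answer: $-2091$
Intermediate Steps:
$n = \frac{1}{2} \approx 0.5$
$- 41 \left(n 0 + 51\right) = - 41 \left(\frac{1}{2} \cdot 0 + 51\right) = - 41 \left(0 + 51\right) = \left(-41\right) 51 = -2091$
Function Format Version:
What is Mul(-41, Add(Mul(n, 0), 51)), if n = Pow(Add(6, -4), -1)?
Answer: -2091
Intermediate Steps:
n = Rational(1, 2) (n = Pow(2, -1) = Rational(1, 2) ≈ 0.50000)
Mul(-41, Add(Mul(n, 0), 51)) = Mul(-41, Add(Mul(Rational(1, 2), 0), 51)) = Mul(-41, Add(0, 51)) = Mul(-41, 51) = -2091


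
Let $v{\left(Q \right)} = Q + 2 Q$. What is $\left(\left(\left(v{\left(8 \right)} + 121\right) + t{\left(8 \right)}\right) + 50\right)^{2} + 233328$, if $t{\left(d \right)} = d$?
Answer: $274537$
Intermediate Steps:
$v{\left(Q \right)} = 3 Q$
$\left(\left(\left(v{\left(8 \right)} + 121\right) + t{\left(8 \right)}\right) + 50\right)^{2} + 233328 = \left(\left(\left(3 \cdot 8 + 121\right) + 8\right) + 50\right)^{2} + 233328 = \left(\left(\left(24 + 121\right) + 8\right) + 50\right)^{2} + 233328 = \left(\left(145 + 8\right) + 50\right)^{2} + 233328 = \left(153 + 50\right)^{2} + 233328 = 203^{2} + 233328 = 41209 + 233328 = 274537$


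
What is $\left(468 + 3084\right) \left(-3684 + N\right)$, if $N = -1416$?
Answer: $-18115200$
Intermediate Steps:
$\left(468 + 3084\right) \left(-3684 + N\right) = \left(468 + 3084\right) \left(-3684 - 1416\right) = 3552 \left(-5100\right) = -18115200$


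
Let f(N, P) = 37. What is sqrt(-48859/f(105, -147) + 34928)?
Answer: sqrt(46008649)/37 ≈ 183.32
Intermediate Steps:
sqrt(-48859/f(105, -147) + 34928) = sqrt(-48859/37 + 34928) = sqrt(1243477/37) = sqrt(46008649)/37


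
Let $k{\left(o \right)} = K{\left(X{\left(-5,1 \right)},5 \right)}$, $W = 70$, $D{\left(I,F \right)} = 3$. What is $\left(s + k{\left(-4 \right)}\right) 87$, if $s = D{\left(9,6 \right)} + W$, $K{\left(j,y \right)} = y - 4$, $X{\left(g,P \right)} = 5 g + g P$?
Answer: $6438$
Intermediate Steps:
$X{\left(g,P \right)} = 5 g + P g$
$K{\left(j,y \right)} = -4 + y$ ($K{\left(j,y \right)} = y - 4 = -4 + y$)
$k{\left(o \right)} = 1$ ($k{\left(o \right)} = -4 + 5 = 1$)
$s = 73$ ($s = 3 + 70 = 73$)
$\left(s + k{\left(-4 \right)}\right) 87 = \left(73 + 1\right) 87 = 74 \cdot 87 = 6438$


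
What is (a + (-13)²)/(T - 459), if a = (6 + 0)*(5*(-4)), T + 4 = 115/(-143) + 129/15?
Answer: -35035/325471 ≈ -0.10764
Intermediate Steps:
T = 2714/715 (T = -4 + (115/(-143) + 129/15) = -4 + (115*(-1/143) + 129*(1/15)) = -4 + (-115/143 + 43/5) = -4 + 5574/715 = 2714/715 ≈ 3.7958)
a = -120 (a = 6*(-20) = -120)
(a + (-13)²)/(T - 459) = (-120 + (-13)²)/(2714/715 - 459) = (-120 + 169)/(-325471/715) = 49*(-715/325471) = -35035/325471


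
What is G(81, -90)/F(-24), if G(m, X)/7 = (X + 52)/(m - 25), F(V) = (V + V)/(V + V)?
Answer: -19/4 ≈ -4.7500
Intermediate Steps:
F(V) = 1 (F(V) = (2*V)/((2*V)) = (2*V)*(1/(2*V)) = 1)
G(m, X) = 7*(52 + X)/(-25 + m) (G(m, X) = 7*((X + 52)/(m - 25)) = 7*((52 + X)/(-25 + m)) = 7*(52 + X)/(-25 + m))
G(81, -90)/F(-24) = (7*(52 - 90)/(-25 + 81))/1 = (7*(-38)/56)*1 = (7*(1/56)*(-38))*1 = -19/4*1 = -19/4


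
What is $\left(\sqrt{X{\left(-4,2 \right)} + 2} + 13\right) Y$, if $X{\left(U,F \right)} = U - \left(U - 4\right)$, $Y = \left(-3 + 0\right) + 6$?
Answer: $39 + 3 \sqrt{6} \approx 46.348$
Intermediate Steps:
$Y = 3$ ($Y = -3 + 6 = 3$)
$X{\left(U,F \right)} = 4$ ($X{\left(U,F \right)} = U - \left(-4 + U\right) = 4$)
$\left(\sqrt{X{\left(-4,2 \right)} + 2} + 13\right) Y = \left(\sqrt{4 + 2} + 13\right) 3 = \left(\sqrt{6} + 13\right) 3 = \left(13 + \sqrt{6}\right) 3 = 39 + 3 \sqrt{6}$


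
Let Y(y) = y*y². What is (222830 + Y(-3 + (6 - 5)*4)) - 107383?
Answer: 115448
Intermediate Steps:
Y(y) = y³
(222830 + Y(-3 + (6 - 5)*4)) - 107383 = (222830 + (-3 + (6 - 5)*4)³) - 107383 = (222830 + (-3 + 1*4)³) - 107383 = (222830 + (-3 + 4)³) - 107383 = (222830 + 1³) - 107383 = (222830 + 1) - 107383 = 222831 - 107383 = 115448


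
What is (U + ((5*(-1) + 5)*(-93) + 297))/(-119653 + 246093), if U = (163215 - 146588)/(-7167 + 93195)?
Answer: 25566943/10877380320 ≈ 0.0023505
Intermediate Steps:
U = 16627/86028 ≈ 0.19327
(U + ((5*(-1) + 5)*(-93) + 297))/(-119653 + 246093) = (16627/86028 + ((5*(-1) + 5)*(-93) + 297))/(-119653 + 246093) = (16627/86028 + ((-5 + 5)*(-93) + 297))/126440 = (16627/86028 + (0*(-93) + 297))*(1/126440) = (16627/86028 + (0 + 297))*(1/126440) = (16627/86028 + 297)*(1/126440) = (25566943/86028)*(1/126440) = 25566943/10877380320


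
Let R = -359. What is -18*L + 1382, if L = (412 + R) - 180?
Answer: 3668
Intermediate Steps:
L = -127 (L = (412 - 359) - 180 = 53 - 180 = -127)
-18*L + 1382 = -18*(-127) + 1382 = 2286 + 1382 = 3668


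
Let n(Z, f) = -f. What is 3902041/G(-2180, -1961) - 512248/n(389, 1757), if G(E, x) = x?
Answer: -5851367709/3445477 ≈ -1698.3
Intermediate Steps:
3902041/G(-2180, -1961) - 512248/n(389, 1757) = 3902041/(-1961) - 512248/((-1*1757)) = 3902041*(-1/1961) - 512248/(-1757) = -3902041/1961 - 512248*(-1/1757) = -3902041/1961 + 512248/1757 = -5851367709/3445477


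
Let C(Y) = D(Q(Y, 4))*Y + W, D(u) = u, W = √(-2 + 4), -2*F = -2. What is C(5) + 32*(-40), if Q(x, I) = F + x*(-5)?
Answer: -1400 + √2 ≈ -1398.6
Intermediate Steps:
F = 1 (F = -½*(-2) = 1)
Q(x, I) = 1 - 5*x (Q(x, I) = 1 + x*(-5) = 1 - 5*x)
W = √2 ≈ 1.4142
C(Y) = √2 + Y*(1 - 5*Y) (C(Y) = (1 - 5*Y)*Y + √2 = Y*(1 - 5*Y) + √2 = √2 + Y*(1 - 5*Y))
C(5) + 32*(-40) = (√2 - 1*5*(-1 + 5*5)) + 32*(-40) = (√2 - 1*5*(-1 + 25)) - 1280 = (√2 - 1*5*24) - 1280 = (√2 - 120) - 1280 = (-120 + √2) - 1280 = -1400 + √2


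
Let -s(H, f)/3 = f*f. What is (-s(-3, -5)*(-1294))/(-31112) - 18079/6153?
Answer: 17337401/95716068 ≈ 0.18113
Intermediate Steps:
s(H, f) = -3*f² (s(H, f) = -3*f*f = -3*f²)
(-s(-3, -5)*(-1294))/(-31112) - 18079/6153 = (-(-3)*(-5)²*(-1294))/(-31112) - 18079/6153 = (-(-3)*25*(-1294))*(-1/31112) - 18079*1/6153 = (-1*(-75)*(-1294))*(-1/31112) - 18079/6153 = (75*(-1294))*(-1/31112) - 18079/6153 = -97050*(-1/31112) - 18079/6153 = 48525/15556 - 18079/6153 = 17337401/95716068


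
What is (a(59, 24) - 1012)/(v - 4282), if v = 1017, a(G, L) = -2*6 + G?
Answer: 193/653 ≈ 0.29556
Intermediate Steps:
a(G, L) = -12 + G
(a(59, 24) - 1012)/(v - 4282) = ((-12 + 59) - 1012)/(1017 - 4282) = (47 - 1012)/(-3265) = -965*(-1/3265) = 193/653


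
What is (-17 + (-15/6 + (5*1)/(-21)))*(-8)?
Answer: 3316/21 ≈ 157.90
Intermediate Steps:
(-17 + (-15/6 + (5*1)/(-21)))*(-8) = (-17 + (-15*⅙ + 5*(-1/21)))*(-8) = (-17 + (-5/2 - 5/21))*(-8) = (-17 - 115/42)*(-8) = -829/42*(-8) = 3316/21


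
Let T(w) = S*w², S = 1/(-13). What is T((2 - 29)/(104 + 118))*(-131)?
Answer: 10611/71188 ≈ 0.14906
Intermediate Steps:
S = -1/13 ≈ -0.076923
T(w) = -w²/13
T((2 - 29)/(104 + 118))*(-131) = -(2 - 29)²/(104 + 118)²/13*(-131) = -(-27/222)²/13*(-131) = -(-27*1/222)²/13*(-131) = -(-9/74)²/13*(-131) = -1/13*81/5476*(-131) = -81/71188*(-131) = 10611/71188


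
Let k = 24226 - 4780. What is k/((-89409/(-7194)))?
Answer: 46631508/29803 ≈ 1564.7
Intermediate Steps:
k = 19446
k/((-89409/(-7194))) = 19446/((-89409/(-7194))) = 19446/((-89409*(-1/7194))) = 19446/(29803/2398) = 19446*(2398/29803) = 46631508/29803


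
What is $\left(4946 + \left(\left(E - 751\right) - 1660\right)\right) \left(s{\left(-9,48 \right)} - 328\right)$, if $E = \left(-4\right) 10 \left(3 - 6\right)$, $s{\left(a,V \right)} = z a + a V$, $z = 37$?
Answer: $-2901915$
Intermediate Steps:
$s{\left(a,V \right)} = 37 a + V a$ ($s{\left(a,V \right)} = 37 a + a V = 37 a + V a$)
$E = 120$ ($E = - 40 \left(3 - 6\right) = \left(-40\right) \left(-3\right) = 120$)
$\left(4946 + \left(\left(E - 751\right) - 1660\right)\right) \left(s{\left(-9,48 \right)} - 328\right) = \left(4946 + \left(\left(120 - 751\right) - 1660\right)\right) \left(- 9 \left(37 + 48\right) - 328\right) = \left(4946 - 2291\right) \left(\left(-9\right) 85 - 328\right) = \left(4946 - 2291\right) \left(-765 - 328\right) = 2655 \left(-1093\right) = -2901915$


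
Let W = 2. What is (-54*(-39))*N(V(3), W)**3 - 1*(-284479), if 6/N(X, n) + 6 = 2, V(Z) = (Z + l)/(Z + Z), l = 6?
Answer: 1109485/4 ≈ 2.7737e+5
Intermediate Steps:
V(Z) = (6 + Z)/(2*Z) (V(Z) = (Z + 6)/(Z + Z) = (6 + Z)/((2*Z)) = (6 + Z)*(1/(2*Z)) = (6 + Z)/(2*Z))
N(X, n) = -3/2 (N(X, n) = 6/(-6 + 2) = 6/(-4) = 6*(-1/4) = -3/2)
(-54*(-39))*N(V(3), W)**3 - 1*(-284479) = (-54*(-39))*(-3/2)**3 - 1*(-284479) = 2106*(-27/8) + 284479 = -28431/4 + 284479 = 1109485/4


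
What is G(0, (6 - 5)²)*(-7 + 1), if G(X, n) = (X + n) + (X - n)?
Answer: 0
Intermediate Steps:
G(X, n) = 2*X
G(0, (6 - 5)²)*(-7 + 1) = (2*0)*(-7 + 1) = 0*(-6) = 0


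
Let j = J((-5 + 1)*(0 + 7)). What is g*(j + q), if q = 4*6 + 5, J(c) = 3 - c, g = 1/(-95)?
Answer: -12/19 ≈ -0.63158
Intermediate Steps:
g = -1/95 ≈ -0.010526
q = 29 (q = 24 + 5 = 29)
j = 31 (j = 3 - (-5 + 1)*(0 + 7) = 3 - (-4)*7 = 3 - 1*(-28) = 3 + 28 = 31)
g*(j + q) = -(31 + 29)/95 = -1/95*60 = -12/19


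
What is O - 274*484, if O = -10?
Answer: -132626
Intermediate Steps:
O - 274*484 = -10 - 274*484 = -10 - 132616 = -132626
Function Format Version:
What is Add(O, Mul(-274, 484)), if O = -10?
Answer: -132626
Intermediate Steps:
Add(O, Mul(-274, 484)) = Add(-10, Mul(-274, 484)) = Add(-10, -132616) = -132626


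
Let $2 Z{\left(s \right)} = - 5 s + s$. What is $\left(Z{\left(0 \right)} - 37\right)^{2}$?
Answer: $1369$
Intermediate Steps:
$Z{\left(s \right)} = - 2 s$ ($Z{\left(s \right)} = \frac{- 5 s + s}{2} = \frac{\left(-4\right) s}{2} = - 2 s$)
$\left(Z{\left(0 \right)} - 37\right)^{2} = \left(\left(-2\right) 0 - 37\right)^{2} = \left(0 - 37\right)^{2} = \left(-37\right)^{2} = 1369$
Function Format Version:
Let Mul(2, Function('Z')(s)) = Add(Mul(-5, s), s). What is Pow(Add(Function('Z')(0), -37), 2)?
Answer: 1369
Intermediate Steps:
Function('Z')(s) = Mul(-2, s) (Function('Z')(s) = Mul(Rational(1, 2), Add(Mul(-5, s), s)) = Mul(Rational(1, 2), Mul(-4, s)) = Mul(-2, s))
Pow(Add(Function('Z')(0), -37), 2) = Pow(Add(Mul(-2, 0), -37), 2) = Pow(Add(0, -37), 2) = Pow(-37, 2) = 1369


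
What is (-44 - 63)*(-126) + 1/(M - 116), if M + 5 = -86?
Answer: 2790773/207 ≈ 13482.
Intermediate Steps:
M = -91 (M = -5 - 86 = -91)
(-44 - 63)*(-126) + 1/(M - 116) = (-44 - 63)*(-126) + 1/(-91 - 116) = -107*(-126) + 1/(-207) = 13482 - 1/207 = 2790773/207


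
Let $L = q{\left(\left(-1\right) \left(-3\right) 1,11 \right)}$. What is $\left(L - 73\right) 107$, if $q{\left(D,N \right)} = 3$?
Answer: $-7490$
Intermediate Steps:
$L = 3$
$\left(L - 73\right) 107 = \left(3 - 73\right) 107 = \left(-70\right) 107 = -7490$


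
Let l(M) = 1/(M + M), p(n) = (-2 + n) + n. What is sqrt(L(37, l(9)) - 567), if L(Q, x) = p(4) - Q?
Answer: I*sqrt(598) ≈ 24.454*I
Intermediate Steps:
p(n) = -2 + 2*n
l(M) = 1/(2*M)
L(Q, x) = 6 - Q (L(Q, x) = (-2 + 2*4) - Q = (-2 + 8) - Q = 6 - Q)
sqrt(L(37, l(9)) - 567) = sqrt((6 - 1*37) - 567) = sqrt((6 - 37) - 567) = sqrt(-31 - 567) = sqrt(-598) = I*sqrt(598)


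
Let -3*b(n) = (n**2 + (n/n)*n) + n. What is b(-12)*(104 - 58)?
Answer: -1840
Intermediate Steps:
b(n) = -2*n/3 - n**2/3 (b(n) = -((n**2 + (n/n)*n) + n)/3 = -((n**2 + 1*n) + n)/3 = -((n**2 + n) + n)/3 = -((n + n**2) + n)/3 = -(n**2 + 2*n)/3 = -2*n/3 - n**2/3)
b(-12)*(104 - 58) = (-1/3*(-12)*(2 - 12))*(104 - 58) = -1/3*(-12)*(-10)*46 = -40*46 = -1840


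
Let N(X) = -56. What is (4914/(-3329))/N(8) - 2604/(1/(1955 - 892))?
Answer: -36859380081/13316 ≈ -2.7681e+6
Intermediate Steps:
(4914/(-3329))/N(8) - 2604/(1/(1955 - 892)) = (4914/(-3329))/(-56) - 2604/(1/(1955 - 892)) = (4914*(-1/3329))*(-1/56) - 2604/(1/1063) = -4914/3329*(-1/56) - 2604/1/1063 = 351/13316 - 2604*1063 = 351/13316 - 2768052 = -36859380081/13316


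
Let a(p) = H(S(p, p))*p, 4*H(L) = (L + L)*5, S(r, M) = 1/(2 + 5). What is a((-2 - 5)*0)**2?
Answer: 0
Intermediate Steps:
S(r, M) = 1/7
H(L) = 5*L/2 (H(L) = ((L + L)*5)/4 = ((2*L)*5)/4 = (10*L)/4 = 5*L/2)
a(p) = 5*p/14 (a(p) = ((5/2)*(1/7))*p = 5*p/14)
a((-2 - 5)*0)**2 = (5*((-2 - 5)*0)/14)**2 = (5*(-7*0)/14)**2 = ((5/14)*0)**2 = 0**2 = 0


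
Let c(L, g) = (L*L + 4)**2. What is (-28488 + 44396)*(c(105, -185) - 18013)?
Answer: 1934744131824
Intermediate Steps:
c(L, g) = (4 + L**2)**2 (c(L, g) = (L**2 + 4)**2 = (4 + L**2)**2)
(-28488 + 44396)*(c(105, -185) - 18013) = (-28488 + 44396)*((4 + 105**2)**2 - 18013) = 15908*((4 + 11025)**2 - 18013) = 15908*(11029**2 - 18013) = 15908*(121638841 - 18013) = 15908*121620828 = 1934744131824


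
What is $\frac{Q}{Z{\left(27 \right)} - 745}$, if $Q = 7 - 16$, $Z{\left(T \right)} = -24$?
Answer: $\frac{9}{769} \approx 0.011704$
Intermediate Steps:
$Q = -9$ ($Q = 7 - 16 = -9$)
$\frac{Q}{Z{\left(27 \right)} - 745} = - \frac{9}{-24 - 745} = - \frac{9}{-769} = \left(-9\right) \left(- \frac{1}{769}\right) = \frac{9}{769}$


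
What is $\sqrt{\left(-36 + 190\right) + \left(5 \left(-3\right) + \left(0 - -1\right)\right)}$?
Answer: $2 \sqrt{35} \approx 11.832$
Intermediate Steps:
$\sqrt{\left(-36 + 190\right) + \left(5 \left(-3\right) + \left(0 - -1\right)\right)} = \sqrt{154 + \left(-15 + \left(0 + 1\right)\right)} = \sqrt{154 + \left(-15 + 1\right)} = \sqrt{154 - 14} = \sqrt{140} = 2 \sqrt{35}$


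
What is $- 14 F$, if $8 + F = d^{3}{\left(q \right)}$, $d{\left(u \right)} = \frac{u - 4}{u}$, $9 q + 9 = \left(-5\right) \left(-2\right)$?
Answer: $600362$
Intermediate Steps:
$q = \frac{1}{9}$ ($q = -1 + \frac{\left(-5\right) \left(-2\right)}{9} = -1 + \frac{1}{9} \cdot 10 = -1 + \frac{10}{9} = \frac{1}{9} \approx 0.11111$)
$d{\left(u \right)} = \frac{-4 + u}{u}$
$F = -42883$ ($F = -8 + \left(\frac{1}{\frac{1}{9}} \left(-4 + \frac{1}{9}\right)\right)^{3} = -8 + \left(9 \left(- \frac{35}{9}\right)\right)^{3} = -8 + \left(-35\right)^{3} = -8 - 42875 = -42883$)
$- 14 F = \left(-14\right) \left(-42883\right) = 600362$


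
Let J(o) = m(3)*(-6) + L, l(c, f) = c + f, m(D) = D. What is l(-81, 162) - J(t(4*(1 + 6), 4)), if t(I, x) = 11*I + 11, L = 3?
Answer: 96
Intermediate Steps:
t(I, x) = 11 + 11*I
J(o) = -15 (J(o) = 3*(-6) + 3 = -18 + 3 = -15)
l(-81, 162) - J(t(4*(1 + 6), 4)) = (-81 + 162) - 1*(-15) = 81 + 15 = 96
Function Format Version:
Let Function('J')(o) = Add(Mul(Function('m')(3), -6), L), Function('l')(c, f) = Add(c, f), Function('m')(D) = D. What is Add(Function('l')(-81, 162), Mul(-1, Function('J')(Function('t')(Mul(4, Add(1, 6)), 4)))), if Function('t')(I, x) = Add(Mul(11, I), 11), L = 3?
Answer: 96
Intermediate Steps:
Function('t')(I, x) = Add(11, Mul(11, I))
Function('J')(o) = -15 (Function('J')(o) = Add(Mul(3, -6), 3) = Add(-18, 3) = -15)
Add(Function('l')(-81, 162), Mul(-1, Function('J')(Function('t')(Mul(4, Add(1, 6)), 4)))) = Add(Add(-81, 162), Mul(-1, -15)) = Add(81, 15) = 96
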